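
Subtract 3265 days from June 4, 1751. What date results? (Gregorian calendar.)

June 26, 1742

−365 (one year) → Jun 4, 1750 (2900 left).
−365 (one year) → Jun 4, 1749 (2535 left).
−365 (one year) → Jun 4, 1748 (2170 left).
−366 (one year; includes Feb 29, 1748) → Jun 4, 1747 (1804 left).
−365 (one year) → Jun 4, 1746 (1439 left).
−365 (one year) → Jun 4, 1745 (1074 left).
−365 (one year) → Jun 4, 1744 (709 left).
−366 (one year; includes Feb 29, 1744) → Jun 4, 1743 (343 left).
−4 → May 31, 1743 (end of May, 31 days; 339 left).
−31 → Apr 30, 1743 (end of Apr, 30 days; 308 left).
−30 → Mar 31, 1743 (end of Mar, 31 days; 278 left).
−31 → Feb 28, 1743 (end of Feb, 28 days; 247 left).
−28 → Jan 31, 1743 (end of Jan, 31 days; 219 left).
−31 → Dec 31, 1742 (end of Dec, 31 days; 188 left).
−31 → Nov 30, 1742 (end of Nov, 30 days; 157 left).
−30 → Oct 31, 1742 (end of Oct, 31 days; 127 left).
−31 → Sep 30, 1742 (end of Sep, 30 days; 96 left).
−30 → Aug 31, 1742 (end of Aug, 31 days; 66 left).
−31 → Jul 31, 1742 (end of Jul, 31 days; 35 left).
−31 → Jun 30, 1742 (end of Jun, 30 days; 4 left).
−4 → Jun 26, 1742.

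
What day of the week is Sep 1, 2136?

Doomsday rule: the anchor day for the 2100s is Sunday. For year 36: 36÷12 = 3 r 0, and 0÷4 = 0, so 3+0+0 = 3.
Sunday + 3 ≡ Wednesday — that's 2136's doomsday.
In September the doomsday date is Sep 5.
Sep 1 is 4 days before Sep 5; 4 mod 7 = 4, so Wednesday − 4 = Saturday.

Saturday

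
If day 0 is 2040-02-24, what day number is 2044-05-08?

1535

Feb 24, 2040 → Feb 24, 2041: 366 days (Feb 29, 2040 is in that span).
Feb 24, 2041 → Feb 24, 2042: 365 days.
Feb 24, 2042 → Feb 24, 2043: 365 days.
Feb 24, 2043 → Feb 24, 2044: 365 days.
Feb 24, 2044 → Mar 24, 2044: 29 days (February has 29).
Mar 24, 2044 → Apr 24, 2044: 31 days (March has 31).
Apr 24, 2044 → May 8, 2044: 14 days.
Total: 1535 days.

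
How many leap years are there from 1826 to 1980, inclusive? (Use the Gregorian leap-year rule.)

38

Multiples of 4 in [1826,1980]: 39.
Of those, multiples of 100: 1 (not leap unless ÷400).
Multiples of 400: 0.
Leap years = 39 − 1 + 0 = 38.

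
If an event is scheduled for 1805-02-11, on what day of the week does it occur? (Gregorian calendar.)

Monday

January 1, 1805 is a Tuesday.
Jan 1, 1805 → Feb 1, 1805: 31 days (January has 31).
Feb 1, 1805 → Feb 11, 1805: 10 days.
Total: 41 days.
41 mod 7 = 6, so Tuesday + 6 = Monday.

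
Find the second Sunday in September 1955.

September 1, 1955 is a Thursday.
The first Sunday is therefore September 4 (3 days later).
The second Sunday is 4 + 1×7 = September 11.

September 11, 1955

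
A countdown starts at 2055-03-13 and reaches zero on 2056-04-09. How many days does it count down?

393

Mar 13, 2055 → Apr 13, 2055: 31 days (March has 31).
Apr 13, 2055 → May 13, 2055: 30 days (April has 30).
May 13, 2055 → Jun 13, 2055: 31 days (May has 31).
Jun 13, 2055 → Jul 13, 2055: 30 days (June has 30).
Jul 13, 2055 → Aug 13, 2055: 31 days (July has 31).
Aug 13, 2055 → Sep 13, 2055: 31 days (August has 31).
Sep 13, 2055 → Oct 13, 2055: 30 days (September has 30).
Oct 13, 2055 → Nov 13, 2055: 31 days (October has 31).
Nov 13, 2055 → Dec 13, 2055: 30 days (November has 30).
Dec 13, 2055 → Jan 13, 2056: 31 days (December has 31).
Jan 13, 2056 → Feb 13, 2056: 31 days (January has 31).
Feb 13, 2056 → Mar 13, 2056: 29 days (February has 29).
Mar 13, 2056 → Apr 9, 2056: 27 days.
Total: 393 days.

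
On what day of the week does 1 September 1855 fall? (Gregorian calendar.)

Doomsday rule: the anchor day for the 1800s is Friday. For year 55: 55÷12 = 4 r 7, and 7÷4 = 1, so 4+7+1 = 12.
Friday + 12 ≡ Wednesday — that's 1855's doomsday.
In September the doomsday date is Sep 5.
Sep 1 is 4 days before Sep 5; 4 mod 7 = 4, so Wednesday − 4 = Saturday.

Saturday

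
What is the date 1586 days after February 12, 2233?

+365 (one year) → Feb 12, 2234 (1221 left).
+365 (one year) → Feb 12, 2235 (856 left).
+365 (one year) → Feb 12, 2236 (491 left).
+366 (one year; includes Feb 29, 2236) → Feb 12, 2237 (125 left).
Feb has 28 days: +17 → Mar 1, 2237 (108 left).
Mar has 31 days: +31 → Apr 1, 2237 (77 left).
Apr has 30 days: +30 → May 1, 2237 (47 left).
May has 31 days: +31 → Jun 1, 2237 (16 left).
+16 → Jun 17, 2237.

June 17, 2237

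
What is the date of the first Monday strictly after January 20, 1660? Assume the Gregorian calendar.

Jan 20, 1660 is a Tuesday.
From Tuesday to the next Monday is 6 days.
Jan 20, 1660 + 6 = Jan 26, 1660.

January 26, 1660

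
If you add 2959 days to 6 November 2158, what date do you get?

December 13, 2166

+365 (one year) → Nov 6, 2159 (2594 left).
+366 (one year; includes Feb 29, 2160) → Nov 6, 2160 (2228 left).
+365 (one year) → Nov 6, 2161 (1863 left).
+365 (one year) → Nov 6, 2162 (1498 left).
+365 (one year) → Nov 6, 2163 (1133 left).
+366 (one year; includes Feb 29, 2164) → Nov 6, 2164 (767 left).
+365 (one year) → Nov 6, 2165 (402 left).
+365 (one year) → Nov 6, 2166 (37 left).
Nov has 30 days: +25 → Dec 1, 2166 (12 left).
+12 → Dec 13, 2166.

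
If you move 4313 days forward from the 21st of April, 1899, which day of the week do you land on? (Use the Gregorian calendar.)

Apr 21, 1899 is a Friday.
4313 mod 7 = 1, so 4313 days after a Friday is Friday + 1 = Saturday.

Saturday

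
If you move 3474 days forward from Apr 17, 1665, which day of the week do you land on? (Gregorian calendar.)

Sunday

First find the weekday of Apr 17, 1665. Doomsday rule: the anchor day for the 1600s is Tuesday. For year 65: 65÷12 = 5 r 5, and 5÷4 = 1, so 5+5+1 = 11.
Tuesday + 11 ≡ Saturday — that's 1665's doomsday.
In April the doomsday date is Apr 4.
Apr 17 is 13 days after Apr 4; 13 mod 7 = 6, so Saturday + 6 = Friday.
3474 mod 7 = 2, so 3474 days after a Friday is Friday + 2 = Sunday.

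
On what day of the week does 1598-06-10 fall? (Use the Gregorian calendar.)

Wednesday

Doomsday rule: the anchor day for the 1500s is Wednesday. For year 98: 98÷12 = 8 r 2, and 2÷4 = 0, so 8+2+0 = 10.
Wednesday + 10 ≡ Saturday — that's 1598's doomsday.
In June the doomsday date is Jun 6.
Jun 10 is 4 days after Jun 6; 4 mod 7 = 4, so Saturday + 4 = Wednesday.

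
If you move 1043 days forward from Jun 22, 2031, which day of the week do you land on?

First find the weekday of Jun 22, 2031. Doomsday rule: the anchor day for the 2000s is Tuesday. For year 31: 31÷12 = 2 r 7, and 7÷4 = 1, so 2+7+1 = 10.
Tuesday + 10 ≡ Friday — that's 2031's doomsday.
In June the doomsday date is Jun 6.
Jun 22 is 16 days after Jun 6; 16 mod 7 = 2, so Friday + 2 = Sunday.
1043 mod 7 = 0, so 1043 days after a Sunday is Sunday + 0 = Sunday.

Sunday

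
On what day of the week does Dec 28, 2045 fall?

Thursday

Doomsday rule: the anchor day for the 2000s is Tuesday. For year 45: 45÷12 = 3 r 9, and 9÷4 = 2, so 3+9+2 = 14.
Tuesday + 14 ≡ Tuesday — that's 2045's doomsday.
In December the doomsday date is Dec 12.
Dec 28 is 16 days after Dec 12; 16 mod 7 = 2, so Tuesday + 2 = Thursday.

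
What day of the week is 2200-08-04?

January 1, 2200 is a Wednesday.
Jan 1, 2200 → Feb 1, 2200: 31 days (January has 31).
Feb 1, 2200 → Mar 1, 2200: 28 days (February has 28).
Mar 1, 2200 → Apr 1, 2200: 31 days (March has 31).
Apr 1, 2200 → May 1, 2200: 30 days (April has 30).
May 1, 2200 → Jun 1, 2200: 31 days (May has 31).
Jun 1, 2200 → Jul 1, 2200: 30 days (June has 30).
Jul 1, 2200 → Aug 1, 2200: 31 days (July has 31).
Aug 1, 2200 → Aug 4, 2200: 3 days.
Total: 215 days.
215 mod 7 = 5, so Wednesday + 5 = Monday.

Monday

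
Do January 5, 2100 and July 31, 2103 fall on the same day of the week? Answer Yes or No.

From Jan 5, 2100 to Jul 31, 2103 is 1302 days.
1302 mod 7 = 0, so they are the same weekday.
(Jan 5, 2100 is a Tuesday; Jul 31, 2103 is a Tuesday.)

Yes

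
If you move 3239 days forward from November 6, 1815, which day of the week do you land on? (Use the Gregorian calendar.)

First find the weekday of Nov 6, 1815. Doomsday rule: the anchor day for the 1800s is Friday. For year 15: 15÷12 = 1 r 3, and 3÷4 = 0, so 1+3+0 = 4.
Friday + 4 ≡ Tuesday — that's 1815's doomsday.
In November the doomsday date is Nov 7.
Nov 6 is 1 day before Nov 7; 1 mod 7 = 1, so Tuesday − 1 = Monday.
3239 mod 7 = 5, so 3239 days after a Monday is Monday + 5 = Saturday.

Saturday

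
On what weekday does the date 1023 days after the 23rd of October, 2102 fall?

Oct 23, 2102 is a Monday.
1023 mod 7 = 1, so 1023 days after a Monday is Monday + 1 = Tuesday.

Tuesday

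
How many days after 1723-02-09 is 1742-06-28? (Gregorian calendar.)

7079

Feb 9, 1723 → Feb 9, 1724: 365 days.
Feb 9, 1724 → Feb 9, 1725: 366 days (Feb 29, 1724 is in that span).
Feb 9, 1725 → Feb 9, 1726: 365 days.
Feb 9, 1726 → Feb 9, 1727: 365 days.
Feb 9, 1727 → Feb 9, 1728: 365 days.
Feb 9, 1728 → Feb 9, 1729: 366 days (Feb 29, 1728 is in that span).
Feb 9, 1729 → Feb 9, 1730: 365 days.
Feb 9, 1730 → Feb 9, 1731: 365 days.
Feb 9, 1731 → Feb 9, 1732: 365 days.
Feb 9, 1732 → Feb 9, 1733: 366 days (Feb 29, 1732 is in that span).
Feb 9, 1733 → Feb 9, 1734: 365 days.
Feb 9, 1734 → Feb 9, 1735: 365 days.
Feb 9, 1735 → Feb 9, 1736: 365 days.
Feb 9, 1736 → Feb 9, 1737: 366 days (Feb 29, 1736 is in that span).
Feb 9, 1737 → Feb 9, 1738: 365 days.
Feb 9, 1738 → Feb 9, 1739: 365 days.
Feb 9, 1739 → Feb 9, 1740: 365 days.
Feb 9, 1740 → Feb 9, 1741: 366 days (Feb 29, 1740 is in that span).
Feb 9, 1741 → Feb 9, 1742: 365 days.
Feb 9, 1742 → Mar 9, 1742: 28 days (February has 28).
Mar 9, 1742 → Apr 9, 1742: 31 days (March has 31).
Apr 9, 1742 → May 9, 1742: 30 days (April has 30).
May 9, 1742 → Jun 9, 1742: 31 days (May has 31).
Jun 9, 1742 → Jun 28, 1742: 19 days.
Total: 7079 days.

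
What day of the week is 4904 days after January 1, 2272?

First find the weekday of Jan 1, 2272. Doomsday rule: the anchor day for the 2200s is Friday. For year 72: 72÷12 = 6 r 0, and 0÷4 = 0, so 6+0+0 = 6.
Friday + 6 ≡ Thursday — that's 2272's doomsday.
In January the doomsday date is Jan 4 (2272 is a leap year (divisible by 4)).
Jan 1 is 3 days before Jan 4; 3 mod 7 = 3, so Thursday − 3 = Monday.
4904 mod 7 = 4, so 4904 days after a Monday is Monday + 4 = Friday.

Friday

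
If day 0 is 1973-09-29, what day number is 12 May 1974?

Sep 29, 1973 → Oct 29, 1973: 30 days (September has 30).
Oct 29, 1973 → Nov 29, 1973: 31 days (October has 31).
Nov 29, 1973 → Dec 29, 1973: 30 days (November has 30).
Dec 29, 1973 → Jan 29, 1974: 31 days (December has 31).
Jan 29, 1974 → Feb 28, 1974: 30 days (January has 31).
Feb 28, 1974 → Mar 28, 1974: 28 days (February has 28).
Mar 28, 1974 → Apr 28, 1974: 31 days (March has 31).
Apr 28, 1974 → May 12, 1974: 14 days.
Total: 225 days.

225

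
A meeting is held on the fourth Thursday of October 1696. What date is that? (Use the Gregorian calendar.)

October 25, 1696

October 1, 1696 is a Monday.
The first Thursday is therefore October 4 (3 days later).
The fourth Thursday is 4 + 3×7 = October 25.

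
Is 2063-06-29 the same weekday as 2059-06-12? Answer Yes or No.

From Jun 12, 2059 to Jun 29, 2063 is 1478 days.
1478 mod 7 = 1, so they are different weekdays.
(Jun 12, 2059 is a Thursday; Jun 29, 2063 is a Friday.)

No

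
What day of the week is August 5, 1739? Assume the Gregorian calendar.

Wednesday

Doomsday rule: the anchor day for the 1700s is Sunday. For year 39: 39÷12 = 3 r 3, and 3÷4 = 0, so 3+3+0 = 6.
Sunday + 6 ≡ Saturday — that's 1739's doomsday.
In August the doomsday date is Aug 8.
Aug 5 is 3 days before Aug 8; 3 mod 7 = 3, so Saturday − 3 = Wednesday.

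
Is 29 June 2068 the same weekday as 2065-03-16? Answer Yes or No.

From Mar 16, 2065 to Jun 29, 2068 is 1201 days.
1201 mod 7 = 4, so they are different weekdays.
(Mar 16, 2065 is a Monday; Jun 29, 2068 is a Friday.)

No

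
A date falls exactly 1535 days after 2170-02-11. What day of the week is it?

Feb 11, 2170 is a Sunday.
1535 mod 7 = 2, so 1535 days after a Sunday is Sunday + 2 = Tuesday.

Tuesday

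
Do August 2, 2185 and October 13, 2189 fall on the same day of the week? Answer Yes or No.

Yes

From Aug 2, 2185 to Oct 13, 2189 is 1533 days.
1533 mod 7 = 0, so they are the same weekday.
(Aug 2, 2185 is a Tuesday; Oct 13, 2189 is a Tuesday.)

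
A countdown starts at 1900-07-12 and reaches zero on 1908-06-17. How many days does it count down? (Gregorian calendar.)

2897

Jul 12, 1900 → Jul 12, 1901: 365 days.
Jul 12, 1901 → Jul 12, 1902: 365 days.
Jul 12, 1902 → Jul 12, 1903: 365 days.
Jul 12, 1903 → Jul 12, 1904: 366 days (Feb 29, 1904 is in that span).
Jul 12, 1904 → Jul 12, 1905: 365 days.
Jul 12, 1905 → Jul 12, 1906: 365 days.
Jul 12, 1906 → Jul 12, 1907: 365 days.
Jul 12, 1907 → Aug 12, 1907: 31 days (July has 31).
Aug 12, 1907 → Sep 12, 1907: 31 days (August has 31).
Sep 12, 1907 → Oct 12, 1907: 30 days (September has 30).
Oct 12, 1907 → Nov 12, 1907: 31 days (October has 31).
Nov 12, 1907 → Dec 12, 1907: 30 days (November has 30).
Dec 12, 1907 → Jan 12, 1908: 31 days (December has 31).
Jan 12, 1908 → Feb 12, 1908: 31 days (January has 31).
Feb 12, 1908 → Mar 12, 1908: 29 days (February has 29).
Mar 12, 1908 → Apr 12, 1908: 31 days (March has 31).
Apr 12, 1908 → May 12, 1908: 30 days (April has 30).
May 12, 1908 → Jun 12, 1908: 31 days (May has 31).
Jun 12, 1908 → Jun 17, 1908: 5 days.
Total: 2897 days.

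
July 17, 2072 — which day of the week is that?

Doomsday rule: the anchor day for the 2000s is Tuesday. For year 72: 72÷12 = 6 r 0, and 0÷4 = 0, so 6+0+0 = 6.
Tuesday + 6 ≡ Monday — that's 2072's doomsday.
In July the doomsday date is Jul 11.
Jul 17 is 6 days after Jul 11; 6 mod 7 = 6, so Monday + 6 = Sunday.

Sunday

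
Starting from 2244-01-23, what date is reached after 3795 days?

June 14, 2254

+366 (one year; includes Feb 29, 2244) → Jan 23, 2245 (3429 left).
+365 (one year) → Jan 23, 2246 (3064 left).
+365 (one year) → Jan 23, 2247 (2699 left).
+365 (one year) → Jan 23, 2248 (2334 left).
+366 (one year; includes Feb 29, 2248) → Jan 23, 2249 (1968 left).
+365 (one year) → Jan 23, 2250 (1603 left).
+365 (one year) → Jan 23, 2251 (1238 left).
+365 (one year) → Jan 23, 2252 (873 left).
+366 (one year; includes Feb 29, 2252) → Jan 23, 2253 (507 left).
+365 (one year) → Jan 23, 2254 (142 left).
Jan has 31 days: +9 → Feb 1, 2254 (133 left).
Feb has 28 days: +28 → Mar 1, 2254 (105 left).
Mar has 31 days: +31 → Apr 1, 2254 (74 left).
Apr has 30 days: +30 → May 1, 2254 (44 left).
May has 31 days: +31 → Jun 1, 2254 (13 left).
+13 → Jun 14, 2254.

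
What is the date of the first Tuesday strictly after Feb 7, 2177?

Feb 7, 2177 is a Friday.
From Friday to the next Tuesday is 4 days.
Feb 7, 2177 + 4 = Feb 11, 2177.

February 11, 2177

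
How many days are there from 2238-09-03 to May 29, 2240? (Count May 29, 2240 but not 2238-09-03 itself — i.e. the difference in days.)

Sep 3, 2238 → Sep 3, 2239: 365 days.
Sep 3, 2239 → Oct 3, 2239: 30 days (September has 30).
Oct 3, 2239 → Nov 3, 2239: 31 days (October has 31).
Nov 3, 2239 → Dec 3, 2239: 30 days (November has 30).
Dec 3, 2239 → Jan 3, 2240: 31 days (December has 31).
Jan 3, 2240 → Feb 3, 2240: 31 days (January has 31).
Feb 3, 2240 → Mar 3, 2240: 29 days (February has 29).
Mar 3, 2240 → Apr 3, 2240: 31 days (March has 31).
Apr 3, 2240 → May 3, 2240: 30 days (April has 30).
May 3, 2240 → May 29, 2240: 26 days.
Total: 634 days.

634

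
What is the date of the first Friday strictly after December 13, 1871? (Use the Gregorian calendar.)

Dec 13, 1871 is a Wednesday.
From Wednesday to the next Friday is 2 days.
Dec 13, 1871 + 2 = Dec 15, 1871.

December 15, 1871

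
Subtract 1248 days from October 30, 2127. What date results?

−365 (one year) → Oct 30, 2126 (883 left).
−365 (one year) → Oct 30, 2125 (518 left).
−365 (one year) → Oct 30, 2124 (153 left).
−30 → Sep 30, 2124 (end of Sep, 30 days; 123 left).
−30 → Aug 31, 2124 (end of Aug, 31 days; 93 left).
−31 → Jul 31, 2124 (end of Jul, 31 days; 62 left).
−31 → Jun 30, 2124 (end of Jun, 30 days; 31 left).
−30 → May 31, 2124 (end of May, 31 days; 1 left).
−1 → May 30, 2124.

May 30, 2124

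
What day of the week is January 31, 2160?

Thursday

Doomsday rule: the anchor day for the 2100s is Sunday. For year 60: 60÷12 = 5 r 0, and 0÷4 = 0, so 5+0+0 = 5.
Sunday + 5 ≡ Friday — that's 2160's doomsday.
In January the doomsday date is Jan 4 (2160 is a leap year (divisible by 4)).
Jan 31 is 27 days after Jan 4; 27 mod 7 = 6, so Friday + 6 = Thursday.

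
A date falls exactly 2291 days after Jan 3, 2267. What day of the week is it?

Jan 3, 2267 is a Thursday.
2291 mod 7 = 2, so 2291 days after a Thursday is Thursday + 2 = Saturday.

Saturday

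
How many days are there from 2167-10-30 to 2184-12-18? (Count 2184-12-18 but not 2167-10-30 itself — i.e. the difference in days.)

6259

Oct 30, 2167 → Oct 30, 2168: 366 days (Feb 29, 2168 is in that span).
Oct 30, 2168 → Oct 30, 2169: 365 days.
Oct 30, 2169 → Oct 30, 2170: 365 days.
Oct 30, 2170 → Oct 30, 2171: 365 days.
Oct 30, 2171 → Oct 30, 2172: 366 days (Feb 29, 2172 is in that span).
Oct 30, 2172 → Oct 30, 2173: 365 days.
Oct 30, 2173 → Oct 30, 2174: 365 days.
Oct 30, 2174 → Oct 30, 2175: 365 days.
Oct 30, 2175 → Oct 30, 2176: 366 days (Feb 29, 2176 is in that span).
Oct 30, 2176 → Oct 30, 2177: 365 days.
Oct 30, 2177 → Oct 30, 2178: 365 days.
Oct 30, 2178 → Oct 30, 2179: 365 days.
Oct 30, 2179 → Oct 30, 2180: 366 days (Feb 29, 2180 is in that span).
Oct 30, 2180 → Oct 30, 2181: 365 days.
Oct 30, 2181 → Oct 30, 2182: 365 days.
Oct 30, 2182 → Oct 30, 2183: 365 days.
Oct 30, 2183 → Oct 30, 2184: 366 days (Feb 29, 2184 is in that span).
Oct 30, 2184 → Nov 30, 2184: 31 days (October has 31).
Nov 30, 2184 → Dec 18, 2184: 18 days.
Total: 6259 days.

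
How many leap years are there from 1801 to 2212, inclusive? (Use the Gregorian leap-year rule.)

100

Multiples of 4 in [1801,2212]: 103.
Of those, multiples of 100: 4 (not leap unless ÷400).
Multiples of 400: 1.
Leap years = 103 − 4 + 1 = 100.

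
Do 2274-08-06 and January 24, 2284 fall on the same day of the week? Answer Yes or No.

Yes

From Aug 6, 2274 to Jan 24, 2284 is 3458 days.
3458 mod 7 = 0, so they are the same weekday.
(Aug 6, 2274 is a Thursday; Jan 24, 2284 is a Thursday.)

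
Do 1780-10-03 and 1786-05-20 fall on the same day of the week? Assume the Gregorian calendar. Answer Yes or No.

From Oct 3, 1780 to May 20, 1786 is 2055 days.
2055 mod 7 = 4, so they are different weekdays.
(Oct 3, 1780 is a Tuesday; May 20, 1786 is a Saturday.)

No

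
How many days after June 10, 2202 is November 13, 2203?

Jun 10, 2202 → Jun 10, 2203: 365 days.
Jun 10, 2203 → Jul 10, 2203: 30 days (June has 30).
Jul 10, 2203 → Aug 10, 2203: 31 days (July has 31).
Aug 10, 2203 → Sep 10, 2203: 31 days (August has 31).
Sep 10, 2203 → Oct 10, 2203: 30 days (September has 30).
Oct 10, 2203 → Nov 10, 2203: 31 days (October has 31).
Nov 10, 2203 → Nov 13, 2203: 3 days.
Total: 521 days.

521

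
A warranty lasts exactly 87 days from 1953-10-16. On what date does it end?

January 11, 1954

Oct has 31 days: +16 → Nov 1, 1953 (71 left).
Nov has 30 days: +30 → Dec 1, 1953 (41 left).
Dec has 31 days: +31 → Jan 1, 1954 (10 left).
+10 → Jan 11, 1954.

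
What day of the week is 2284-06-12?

Thursday

Doomsday rule: the anchor day for the 2200s is Friday. For year 84: 84÷12 = 7 r 0, and 0÷4 = 0, so 7+0+0 = 7.
Friday + 7 ≡ Friday — that's 2284's doomsday.
In June the doomsday date is Jun 6.
Jun 12 is 6 days after Jun 6; 6 mod 7 = 6, so Friday + 6 = Thursday.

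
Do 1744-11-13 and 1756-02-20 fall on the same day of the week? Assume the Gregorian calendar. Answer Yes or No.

From Nov 13, 1744 to Feb 20, 1756 is 4116 days.
4116 mod 7 = 0, so they are the same weekday.
(Nov 13, 1744 is a Friday; Feb 20, 1756 is a Friday.)

Yes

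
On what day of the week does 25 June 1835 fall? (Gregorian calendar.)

Doomsday rule: the anchor day for the 1800s is Friday. For year 35: 35÷12 = 2 r 11, and 11÷4 = 2, so 2+11+2 = 15.
Friday + 15 ≡ Saturday — that's 1835's doomsday.
In June the doomsday date is Jun 6.
Jun 25 is 19 days after Jun 6; 19 mod 7 = 5, so Saturday + 5 = Thursday.

Thursday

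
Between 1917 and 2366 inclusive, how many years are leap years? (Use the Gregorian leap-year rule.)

109

Multiples of 4 in [1917,2366]: 112.
Of those, multiples of 100: 4 (not leap unless ÷400).
Multiples of 400: 1.
Leap years = 112 − 4 + 1 = 109.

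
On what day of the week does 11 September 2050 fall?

Doomsday rule: the anchor day for the 2000s is Tuesday. For year 50: 50÷12 = 4 r 2, and 2÷4 = 0, so 4+2+0 = 6.
Tuesday + 6 ≡ Monday — that's 2050's doomsday.
In September the doomsday date is Sep 5.
Sep 11 is 6 days after Sep 5; 6 mod 7 = 6, so Monday + 6 = Sunday.

Sunday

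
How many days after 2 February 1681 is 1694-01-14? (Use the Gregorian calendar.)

Feb 2, 1681 → Feb 2, 1682: 365 days.
Feb 2, 1682 → Feb 2, 1683: 365 days.
Feb 2, 1683 → Feb 2, 1684: 365 days.
Feb 2, 1684 → Feb 2, 1685: 366 days (Feb 29, 1684 is in that span).
Feb 2, 1685 → Feb 2, 1686: 365 days.
Feb 2, 1686 → Feb 2, 1687: 365 days.
Feb 2, 1687 → Feb 2, 1688: 365 days.
Feb 2, 1688 → Feb 2, 1689: 366 days (Feb 29, 1688 is in that span).
Feb 2, 1689 → Feb 2, 1690: 365 days.
Feb 2, 1690 → Feb 2, 1691: 365 days.
Feb 2, 1691 → Feb 2, 1692: 365 days.
Feb 2, 1692 → Feb 2, 1693: 366 days (Feb 29, 1692 is in that span).
Feb 2, 1693 → Mar 2, 1693: 28 days (February has 28).
Mar 2, 1693 → Apr 2, 1693: 31 days (March has 31).
Apr 2, 1693 → May 2, 1693: 30 days (April has 30).
May 2, 1693 → Jun 2, 1693: 31 days (May has 31).
Jun 2, 1693 → Jul 2, 1693: 30 days (June has 30).
Jul 2, 1693 → Aug 2, 1693: 31 days (July has 31).
Aug 2, 1693 → Sep 2, 1693: 31 days (August has 31).
Sep 2, 1693 → Oct 2, 1693: 30 days (September has 30).
Oct 2, 1693 → Nov 2, 1693: 31 days (October has 31).
Nov 2, 1693 → Dec 2, 1693: 30 days (November has 30).
Dec 2, 1693 → Jan 2, 1694: 31 days (December has 31).
Jan 2, 1694 → Jan 14, 1694: 12 days.
Total: 4729 days.

4729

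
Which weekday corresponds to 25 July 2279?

Friday

Doomsday rule: the anchor day for the 2200s is Friday. For year 79: 79÷12 = 6 r 7, and 7÷4 = 1, so 6+7+1 = 14.
Friday + 14 ≡ Friday — that's 2279's doomsday.
In July the doomsday date is Jul 11.
Jul 25 is 14 days after Jul 11; 14 mod 7 = 0, so Friday + 0 = Friday.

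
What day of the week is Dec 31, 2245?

Wednesday

Doomsday rule: the anchor day for the 2200s is Friday. For year 45: 45÷12 = 3 r 9, and 9÷4 = 2, so 3+9+2 = 14.
Friday + 14 ≡ Friday — that's 2245's doomsday.
In December the doomsday date is Dec 12.
Dec 31 is 19 days after Dec 12; 19 mod 7 = 5, so Friday + 5 = Wednesday.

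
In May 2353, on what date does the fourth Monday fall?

May 25, 2353

May 1, 2353 is a Friday.
The first Monday is therefore May 4 (3 days later).
The fourth Monday is 4 + 3×7 = May 25.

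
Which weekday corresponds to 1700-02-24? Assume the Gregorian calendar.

Doomsday rule: the anchor day for the 1700s is Sunday. For year 00: 0÷12 = 0 r 0, and 0÷4 = 0, so 0+0+0 = 0.
Sunday + 0 ≡ Sunday — that's 1700's doomsday.
In February the doomsday date is Feb 28 (1700 is not a leap year (divisible by 100 but not 400)).
Feb 24 is 4 days before Feb 28; 4 mod 7 = 4, so Sunday − 4 = Wednesday.

Wednesday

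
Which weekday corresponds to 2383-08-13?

Doomsday rule: the anchor day for the 2300s is Wednesday. For year 83: 83÷12 = 6 r 11, and 11÷4 = 2, so 6+11+2 = 19.
Wednesday + 19 ≡ Monday — that's 2383's doomsday.
In August the doomsday date is Aug 8.
Aug 13 is 5 days after Aug 8; 5 mod 7 = 5, so Monday + 5 = Saturday.

Saturday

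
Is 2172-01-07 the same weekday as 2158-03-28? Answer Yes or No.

From Mar 28, 2158 to Jan 7, 2172 is 5033 days.
5033 mod 7 = 0, so they are the same weekday.
(Mar 28, 2158 is a Tuesday; Jan 7, 2172 is a Tuesday.)

Yes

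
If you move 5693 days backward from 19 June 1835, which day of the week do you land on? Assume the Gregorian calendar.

Wednesday

First find the weekday of Jun 19, 1835. Doomsday rule: the anchor day for the 1800s is Friday. For year 35: 35÷12 = 2 r 11, and 11÷4 = 2, so 2+11+2 = 15.
Friday + 15 ≡ Saturday — that's 1835's doomsday.
In June the doomsday date is Jun 6.
Jun 19 is 13 days after Jun 6; 13 mod 7 = 6, so Saturday + 6 = Friday.
5693 mod 7 = 2, so 5693 days before a Friday is Friday − 2 = Wednesday.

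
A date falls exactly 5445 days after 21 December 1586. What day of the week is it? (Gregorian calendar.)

Dec 21, 1586 is a Sunday.
5445 mod 7 = 6, so 5445 days after a Sunday is Sunday + 6 = Saturday.

Saturday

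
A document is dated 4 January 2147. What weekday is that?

Wednesday

Doomsday rule: the anchor day for the 2100s is Sunday. For year 47: 47÷12 = 3 r 11, and 11÷4 = 2, so 3+11+2 = 16.
Sunday + 16 ≡ Tuesday — that's 2147's doomsday.
In January the doomsday date is Jan 3 (2147 is not a leap year).
Jan 4 is 1 day after Jan 3; 1 mod 7 = 1, so Tuesday + 1 = Wednesday.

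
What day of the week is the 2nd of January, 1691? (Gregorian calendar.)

Doomsday rule: the anchor day for the 1600s is Tuesday. For year 91: 91÷12 = 7 r 7, and 7÷4 = 1, so 7+7+1 = 15.
Tuesday + 15 ≡ Wednesday — that's 1691's doomsday.
In January the doomsday date is Jan 3 (1691 is not a leap year).
Jan 2 is 1 day before Jan 3; 1 mod 7 = 1, so Wednesday − 1 = Tuesday.

Tuesday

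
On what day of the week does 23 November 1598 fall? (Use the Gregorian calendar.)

Monday

Doomsday rule: the anchor day for the 1500s is Wednesday. For year 98: 98÷12 = 8 r 2, and 2÷4 = 0, so 8+2+0 = 10.
Wednesday + 10 ≡ Saturday — that's 1598's doomsday.
In November the doomsday date is Nov 7.
Nov 23 is 16 days after Nov 7; 16 mod 7 = 2, so Saturday + 2 = Monday.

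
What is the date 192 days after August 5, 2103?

February 13, 2104

Aug has 31 days: +27 → Sep 1, 2103 (165 left).
Sep has 30 days: +30 → Oct 1, 2103 (135 left).
Oct has 31 days: +31 → Nov 1, 2103 (104 left).
Nov has 30 days: +30 → Dec 1, 2103 (74 left).
Dec has 31 days: +31 → Jan 1, 2104 (43 left).
Jan has 31 days: +31 → Feb 1, 2104 (12 left).
+12 → Feb 13, 2104.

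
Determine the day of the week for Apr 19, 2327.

Tuesday

Doomsday rule: the anchor day for the 2300s is Wednesday. For year 27: 27÷12 = 2 r 3, and 3÷4 = 0, so 2+3+0 = 5.
Wednesday + 5 ≡ Monday — that's 2327's doomsday.
In April the doomsday date is Apr 4.
Apr 19 is 15 days after Apr 4; 15 mod 7 = 1, so Monday + 1 = Tuesday.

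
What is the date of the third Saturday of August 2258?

August 21, 2258

August 1, 2258 is a Sunday.
The first Saturday is therefore August 7 (6 days later).
The third Saturday is 7 + 2×7 = August 21.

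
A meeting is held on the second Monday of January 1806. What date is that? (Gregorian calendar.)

January 1, 1806 is a Wednesday.
The first Monday is therefore January 6 (5 days later).
The second Monday is 6 + 1×7 = January 13.

January 13, 1806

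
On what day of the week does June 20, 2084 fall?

Tuesday

January 1, 2084 is a Saturday.
Jan 1, 2084 → Feb 1, 2084: 31 days (January has 31).
Feb 1, 2084 → Mar 1, 2084: 29 days (February has 29).
Mar 1, 2084 → Apr 1, 2084: 31 days (March has 31).
Apr 1, 2084 → May 1, 2084: 30 days (April has 30).
May 1, 2084 → Jun 1, 2084: 31 days (May has 31).
Jun 1, 2084 → Jun 20, 2084: 19 days.
Total: 171 days.
171 mod 7 = 3, so Saturday + 3 = Tuesday.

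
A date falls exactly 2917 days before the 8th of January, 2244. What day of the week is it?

First find the weekday of Jan 8, 2244. Doomsday rule: the anchor day for the 2200s is Friday. For year 44: 44÷12 = 3 r 8, and 8÷4 = 2, so 3+8+2 = 13.
Friday + 13 ≡ Thursday — that's 2244's doomsday.
In January the doomsday date is Jan 4 (2244 is a leap year (divisible by 4)).
Jan 8 is 4 days after Jan 4; 4 mod 7 = 4, so Thursday + 4 = Monday.
2917 mod 7 = 5, so 2917 days before a Monday is Monday − 5 = Wednesday.

Wednesday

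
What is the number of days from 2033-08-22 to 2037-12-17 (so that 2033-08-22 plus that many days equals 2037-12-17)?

Aug 22, 2033 → Aug 22, 2034: 365 days.
Aug 22, 2034 → Aug 22, 2035: 365 days.
Aug 22, 2035 → Aug 22, 2036: 366 days (Feb 29, 2036 is in that span).
Aug 22, 2036 → Aug 22, 2037: 365 days.
Aug 22, 2037 → Sep 22, 2037: 31 days (August has 31).
Sep 22, 2037 → Oct 22, 2037: 30 days (September has 30).
Oct 22, 2037 → Nov 22, 2037: 31 days (October has 31).
Nov 22, 2037 → Dec 17, 2037: 25 days.
Total: 1578 days.

1578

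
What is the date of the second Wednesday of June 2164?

June 1, 2164 is a Friday.
The first Wednesday is therefore June 6 (5 days later).
The second Wednesday is 6 + 1×7 = June 13.

June 13, 2164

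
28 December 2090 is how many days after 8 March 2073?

6504

Mar 8, 2073 → Mar 8, 2074: 365 days.
Mar 8, 2074 → Mar 8, 2075: 365 days.
Mar 8, 2075 → Mar 8, 2076: 366 days (Feb 29, 2076 is in that span).
Mar 8, 2076 → Mar 8, 2077: 365 days.
Mar 8, 2077 → Mar 8, 2078: 365 days.
Mar 8, 2078 → Mar 8, 2079: 365 days.
Mar 8, 2079 → Mar 8, 2080: 366 days (Feb 29, 2080 is in that span).
Mar 8, 2080 → Mar 8, 2081: 365 days.
Mar 8, 2081 → Mar 8, 2082: 365 days.
Mar 8, 2082 → Mar 8, 2083: 365 days.
Mar 8, 2083 → Mar 8, 2084: 366 days (Feb 29, 2084 is in that span).
Mar 8, 2084 → Mar 8, 2085: 365 days.
Mar 8, 2085 → Mar 8, 2086: 365 days.
Mar 8, 2086 → Mar 8, 2087: 365 days.
Mar 8, 2087 → Mar 8, 2088: 366 days (Feb 29, 2088 is in that span).
Mar 8, 2088 → Mar 8, 2089: 365 days.
Mar 8, 2089 → Mar 8, 2090: 365 days.
Mar 8, 2090 → Apr 8, 2090: 31 days (March has 31).
Apr 8, 2090 → May 8, 2090: 30 days (April has 30).
May 8, 2090 → Jun 8, 2090: 31 days (May has 31).
Jun 8, 2090 → Jul 8, 2090: 30 days (June has 30).
Jul 8, 2090 → Aug 8, 2090: 31 days (July has 31).
Aug 8, 2090 → Sep 8, 2090: 31 days (August has 31).
Sep 8, 2090 → Oct 8, 2090: 30 days (September has 30).
Oct 8, 2090 → Nov 8, 2090: 31 days (October has 31).
Nov 8, 2090 → Dec 8, 2090: 30 days (November has 30).
Dec 8, 2090 → Dec 28, 2090: 20 days.
Total: 6504 days.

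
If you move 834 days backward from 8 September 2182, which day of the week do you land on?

Saturday

Sep 8, 2182 is a Sunday.
834 mod 7 = 1, so 834 days before a Sunday is Sunday − 1 = Saturday.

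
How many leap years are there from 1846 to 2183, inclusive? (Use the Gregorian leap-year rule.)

Multiples of 4 in [1846,2183]: 84.
Of those, multiples of 100: 3 (not leap unless ÷400).
Multiples of 400: 1.
Leap years = 84 − 3 + 1 = 82.

82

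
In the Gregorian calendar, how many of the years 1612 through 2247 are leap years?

154

Multiples of 4 in [1612,2247]: 159.
Of those, multiples of 100: 6 (not leap unless ÷400).
Multiples of 400: 1.
Leap years = 159 − 6 + 1 = 154.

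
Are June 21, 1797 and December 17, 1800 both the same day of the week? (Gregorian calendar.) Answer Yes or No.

Yes

From Jun 21, 1797 to Dec 17, 1800 is 1274 days.
1274 mod 7 = 0, so they are the same weekday.
(Jun 21, 1797 is a Wednesday; Dec 17, 1800 is a Wednesday.)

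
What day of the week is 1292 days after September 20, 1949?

Saturday

Sep 20, 1949 is a Tuesday.
1292 mod 7 = 4, so 1292 days after a Tuesday is Tuesday + 4 = Saturday.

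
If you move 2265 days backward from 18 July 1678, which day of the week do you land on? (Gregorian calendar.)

Jul 18, 1678 is a Monday.
2265 mod 7 = 4, so 2265 days before a Monday is Monday − 4 = Thursday.

Thursday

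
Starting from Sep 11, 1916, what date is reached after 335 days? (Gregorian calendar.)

August 12, 1917

Sep has 30 days: +20 → Oct 1, 1916 (315 left).
Oct has 31 days: +31 → Nov 1, 1916 (284 left).
Nov has 30 days: +30 → Dec 1, 1916 (254 left).
Dec has 31 days: +31 → Jan 1, 1917 (223 left).
Jan has 31 days: +31 → Feb 1, 1917 (192 left).
Feb has 28 days: +28 → Mar 1, 1917 (164 left).
Mar has 31 days: +31 → Apr 1, 1917 (133 left).
Apr has 30 days: +30 → May 1, 1917 (103 left).
May has 31 days: +31 → Jun 1, 1917 (72 left).
Jun has 30 days: +30 → Jul 1, 1917 (42 left).
Jul has 31 days: +31 → Aug 1, 1917 (11 left).
+11 → Aug 12, 1917.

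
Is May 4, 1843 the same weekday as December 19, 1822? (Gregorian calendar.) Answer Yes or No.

Yes

From Dec 19, 1822 to May 4, 1843 is 7441 days.
7441 mod 7 = 0, so they are the same weekday.
(Dec 19, 1822 is a Thursday; May 4, 1843 is a Thursday.)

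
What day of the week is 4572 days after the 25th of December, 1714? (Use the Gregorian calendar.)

Dec 25, 1714 is a Tuesday.
4572 mod 7 = 1, so 4572 days after a Tuesday is Tuesday + 1 = Wednesday.

Wednesday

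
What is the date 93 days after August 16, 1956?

November 17, 1956

Aug has 31 days: +16 → Sep 1, 1956 (77 left).
Sep has 30 days: +30 → Oct 1, 1956 (47 left).
Oct has 31 days: +31 → Nov 1, 1956 (16 left).
+16 → Nov 17, 1956.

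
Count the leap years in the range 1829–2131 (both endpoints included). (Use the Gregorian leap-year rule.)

73

Multiples of 4 in [1829,2131]: 75.
Of those, multiples of 100: 3 (not leap unless ÷400).
Multiples of 400: 1.
Leap years = 75 − 3 + 1 = 73.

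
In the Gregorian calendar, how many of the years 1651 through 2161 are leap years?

Multiples of 4 in [1651,2161]: 128.
Of those, multiples of 100: 5 (not leap unless ÷400).
Multiples of 400: 1.
Leap years = 128 − 5 + 1 = 124.

124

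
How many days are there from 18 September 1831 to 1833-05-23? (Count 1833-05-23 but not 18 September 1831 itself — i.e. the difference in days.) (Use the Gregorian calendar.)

Sep 18, 1831 → Sep 18, 1832: 366 days (Feb 29, 1832 is in that span).
Sep 18, 1832 → Oct 18, 1832: 30 days (September has 30).
Oct 18, 1832 → Nov 18, 1832: 31 days (October has 31).
Nov 18, 1832 → Dec 18, 1832: 30 days (November has 30).
Dec 18, 1832 → Jan 18, 1833: 31 days (December has 31).
Jan 18, 1833 → Feb 18, 1833: 31 days (January has 31).
Feb 18, 1833 → Mar 18, 1833: 28 days (February has 28).
Mar 18, 1833 → Apr 18, 1833: 31 days (March has 31).
Apr 18, 1833 → May 18, 1833: 30 days (April has 30).
May 18, 1833 → May 23, 1833: 5 days.
Total: 613 days.

613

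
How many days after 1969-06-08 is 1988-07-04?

6966

Jun 8, 1969 → Jun 8, 1970: 365 days.
Jun 8, 1970 → Jun 8, 1971: 365 days.
Jun 8, 1971 → Jun 8, 1972: 366 days (Feb 29, 1972 is in that span).
Jun 8, 1972 → Jun 8, 1973: 365 days.
Jun 8, 1973 → Jun 8, 1974: 365 days.
Jun 8, 1974 → Jun 8, 1975: 365 days.
Jun 8, 1975 → Jun 8, 1976: 366 days (Feb 29, 1976 is in that span).
Jun 8, 1976 → Jun 8, 1977: 365 days.
Jun 8, 1977 → Jun 8, 1978: 365 days.
Jun 8, 1978 → Jun 8, 1979: 365 days.
Jun 8, 1979 → Jun 8, 1980: 366 days (Feb 29, 1980 is in that span).
Jun 8, 1980 → Jun 8, 1981: 365 days.
Jun 8, 1981 → Jun 8, 1982: 365 days.
Jun 8, 1982 → Jun 8, 1983: 365 days.
Jun 8, 1983 → Jun 8, 1984: 366 days (Feb 29, 1984 is in that span).
Jun 8, 1984 → Jun 8, 1985: 365 days.
Jun 8, 1985 → Jun 8, 1986: 365 days.
Jun 8, 1986 → Jun 8, 1987: 365 days.
Jun 8, 1987 → Jul 8, 1987: 30 days (June has 30).
Jul 8, 1987 → Aug 8, 1987: 31 days (July has 31).
Aug 8, 1987 → Sep 8, 1987: 31 days (August has 31).
Sep 8, 1987 → Oct 8, 1987: 30 days (September has 30).
Oct 8, 1987 → Nov 8, 1987: 31 days (October has 31).
Nov 8, 1987 → Dec 8, 1987: 30 days (November has 30).
Dec 8, 1987 → Jan 8, 1988: 31 days (December has 31).
Jan 8, 1988 → Feb 8, 1988: 31 days (January has 31).
Feb 8, 1988 → Mar 8, 1988: 29 days (February has 29).
Mar 8, 1988 → Apr 8, 1988: 31 days (March has 31).
Apr 8, 1988 → May 8, 1988: 30 days (April has 30).
May 8, 1988 → Jun 8, 1988: 31 days (May has 31).
Jun 8, 1988 → Jul 4, 1988: 26 days.
Total: 6966 days.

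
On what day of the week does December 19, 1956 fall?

Wednesday

Doomsday rule: the anchor day for the 1900s is Wednesday. For year 56: 56÷12 = 4 r 8, and 8÷4 = 2, so 4+8+2 = 14.
Wednesday + 14 ≡ Wednesday — that's 1956's doomsday.
In December the doomsday date is Dec 12.
Dec 19 is 7 days after Dec 12; 7 mod 7 = 0, so Wednesday + 0 = Wednesday.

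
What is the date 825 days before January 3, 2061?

October 1, 2058

−366 (one year; includes Feb 29, 2060) → Jan 3, 2060 (459 left).
−365 (one year) → Jan 3, 2059 (94 left).
−3 → Dec 31, 2058 (end of Dec, 31 days; 91 left).
−31 → Nov 30, 2058 (end of Nov, 30 days; 60 left).
−30 → Oct 31, 2058 (end of Oct, 31 days; 30 left).
−30 → Oct 1, 2058.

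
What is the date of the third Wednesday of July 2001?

July 1, 2001 is a Sunday.
The first Wednesday is therefore July 4 (3 days later).
The third Wednesday is 4 + 2×7 = July 18.

July 18, 2001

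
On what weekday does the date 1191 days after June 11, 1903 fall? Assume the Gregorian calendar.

Friday

First find the weekday of Jun 11, 1903. Doomsday rule: the anchor day for the 1900s is Wednesday. For year 03: 3÷12 = 0 r 3, and 3÷4 = 0, so 0+3+0 = 3.
Wednesday + 3 ≡ Saturday — that's 1903's doomsday.
In June the doomsday date is Jun 6.
Jun 11 is 5 days after Jun 6; 5 mod 7 = 5, so Saturday + 5 = Thursday.
1191 mod 7 = 1, so 1191 days after a Thursday is Thursday + 1 = Friday.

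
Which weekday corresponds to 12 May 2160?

Monday

Doomsday rule: the anchor day for the 2100s is Sunday. For year 60: 60÷12 = 5 r 0, and 0÷4 = 0, so 5+0+0 = 5.
Sunday + 5 ≡ Friday — that's 2160's doomsday.
In May the doomsday date is May 9.
May 12 is 3 days after May 9; 3 mod 7 = 3, so Friday + 3 = Monday.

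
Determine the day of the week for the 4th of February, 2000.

January 1, 2000 is a Saturday.
Jan 1, 2000 → Feb 1, 2000: 31 days (January has 31).
Feb 1, 2000 → Feb 4, 2000: 3 days.
Total: 34 days.
34 mod 7 = 6, so Saturday + 6 = Friday.

Friday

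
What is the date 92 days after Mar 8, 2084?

June 8, 2084

Mar has 31 days: +24 → Apr 1, 2084 (68 left).
Apr has 30 days: +30 → May 1, 2084 (38 left).
May has 31 days: +31 → Jun 1, 2084 (7 left).
+7 → Jun 8, 2084.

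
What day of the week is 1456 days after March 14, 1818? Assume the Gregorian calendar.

First find the weekday of Mar 14, 1818. Doomsday rule: the anchor day for the 1800s is Friday. For year 18: 18÷12 = 1 r 6, and 6÷4 = 1, so 1+6+1 = 8.
Friday + 8 ≡ Saturday — that's 1818's doomsday.
In March the doomsday date is Mar 14.
Mar 14 is the doomsday itself: Saturday.
1456 mod 7 = 0, so 1456 days after a Saturday is Saturday + 0 = Saturday.

Saturday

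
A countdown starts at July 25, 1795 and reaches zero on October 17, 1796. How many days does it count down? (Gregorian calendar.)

450

Jul 25, 1795 → Jul 25, 1796: 366 days (Feb 29, 1796 is in that span).
Jul 25, 1796 → Aug 25, 1796: 31 days (July has 31).
Aug 25, 1796 → Sep 25, 1796: 31 days (August has 31).
Sep 25, 1796 → Oct 17, 1796: 22 days.
Total: 450 days.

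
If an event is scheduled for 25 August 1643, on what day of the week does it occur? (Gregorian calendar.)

Doomsday rule: the anchor day for the 1600s is Tuesday. For year 43: 43÷12 = 3 r 7, and 7÷4 = 1, so 3+7+1 = 11.
Tuesday + 11 ≡ Saturday — that's 1643's doomsday.
In August the doomsday date is Aug 8.
Aug 25 is 17 days after Aug 8; 17 mod 7 = 3, so Saturday + 3 = Tuesday.

Tuesday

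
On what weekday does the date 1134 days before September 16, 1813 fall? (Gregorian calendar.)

Thursday

Sep 16, 1813 is a Thursday.
1134 mod 7 = 0, so 1134 days before a Thursday is Thursday − 0 = Thursday.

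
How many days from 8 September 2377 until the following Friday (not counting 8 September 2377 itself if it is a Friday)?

1

Sep 8, 2377 is a Thursday.
From Thursday to the next Friday is 1 day.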